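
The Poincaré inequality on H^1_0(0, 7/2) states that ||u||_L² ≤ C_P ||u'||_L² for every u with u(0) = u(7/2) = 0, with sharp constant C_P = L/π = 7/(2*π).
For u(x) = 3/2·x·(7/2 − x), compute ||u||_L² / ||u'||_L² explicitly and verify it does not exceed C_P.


||u||_L² / ||u'||_L² = 7*sqrt(10)/20 < C_P = 7/(2*π).

u(x) = 3/2·x·(7/2 − x), so u'(x) = 21/4 - 3*x.
u(x) = 3/2·x·(7/2 − x) vanishes at x = 0 and x = 7/2, so u ∈ H^1_0(0, 7/2). Differentiate via the product rule and integrate the resulting polynomials term by term.
  ∫_0^7/2 u² dx = ∫_0^7/2 (9*x^4/4 - 63*x^3/4 + 441*x^2/16) dx. Term by term:
    ∫_0^7/2 9*x^4/4 dx = 151263/640;  ∫_0^7/2 -63*x^3/4 dx = -151263/256;  ∫_0^7/2 441*x^2/16 dx = 50421/128.
  Sum: 151263/640 − 151263/256 + 50421/128 = 50421/1280.
  ∫_0^7/2 (u')² dx = ∫_0^7/2 (9*x^2 - 63*x/2 + 441/16) dx. Term by term:
    ∫_0^7/2 9*x^2 dx = 1029/8;  ∫_0^7/2 -63*x/2 dx = -3087/16;  ∫_0^7/2 441/16 dx = 3087/32.
  Sum: 1029/8 − 3087/16 + 3087/32 = 1029/32.
∫_0^7/2 u² dx = 50421/1280, so ||u||_L² = 49*sqrt(105)/80.
∫_0^7/2 (u')² dx = 1029/32, so ||u'||_L² = 7*sqrt(42)/8.
Ratio ||u||_L² / ||u'||_L² = 7*sqrt(10)/20.
Sharp Poincaré constant on H^1_0(0, 7/2) is C_P = L/π = 7/(2*π), achieved by sin(2*π/7·x).
A polynomial bump cannot attain the sharp Poincaré constant (only the first sine eigenfunction does), so the ratio is strictly less than C_P, consistent with ||u||_L² ≤ C_P ||u'||_L².


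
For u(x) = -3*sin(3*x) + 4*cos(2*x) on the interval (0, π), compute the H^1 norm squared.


||u||_{H^1(0,π)}^2 = -144 + 85*π

u'(x) = -8*sin(2*x) - 9*cos(3*x).
Expand u² and (u')² and integrate term by term on (0, π), using: for integers n ≥ 1, ∫_0^π sin²(nx) dx = ∫_0^π cos²(nx) dx = π/2; for n ≠ n', ∫_0^π sin(nx)sin(n'x) dx = ∫_0^π cos(nx)cos(n'x) dx = 0; and by product-to-sum, ∫_0^π sin(nx)cos(n'x) dx = ½∫_0^π [sin((n+n')x) + sin((n−n')x)] dx, which is 0 when n+n' is even and 2n/(n²−n'²) when n+n' is odd (it need not vanish on (0, π)).
  u² squared terms: (-3)²·∫sin(3x)² dx = 9·π/2 = 9*π/2;  (4)²·∫cos(2x)² dx = 16·π/2 = 8*π.
  u² cross terms: 2·(-3)·(4)·∫sin(3x)·cos(2x) dx = -24·(6/5) = -144/5.
  So ∫_0^π u² dx = 9*π/2 + 8*π − 144/5 = -144/5 + 25*π/2.
  (u')² squared terms: (-9)²·∫cos(3x)² dx = 81·π/2 = 81*π/2;  (-8)²·∫sin(2x)² dx = 64·π/2 = 32*π.
  (u')² cross terms: 2·(-9)·(-8)·∫cos(3x)·sin(2x) dx = 144·(-4/5) = -576/5.
  So ∫_0^π (u')² dx = 81*π/2 + 32*π − 576/5 = -576/5 + 145*π/2.
||u||_{H^1}^2 = (-144/5 + 25*π/2) + (-576/5 + 145*π/2) = -144 + 85*π.


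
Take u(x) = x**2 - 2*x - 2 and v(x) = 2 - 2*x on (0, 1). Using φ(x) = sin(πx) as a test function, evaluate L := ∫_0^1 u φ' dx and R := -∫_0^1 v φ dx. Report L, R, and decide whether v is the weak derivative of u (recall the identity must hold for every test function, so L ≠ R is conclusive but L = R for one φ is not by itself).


LHS = 2/π, RHS = -2/π. No, v is not the weak derivative of u.

u(x) = x**2 - 2*x - 2, classical derivative u'(x) = 2*x - 2.
φ(x) = sin(πx), so φ'(x) = π*cos(π*x).
Note φ(0) = φ(1) = 0, so the boundary term u·φ vanishes.
LHS = ∫_0^1 u(x) φ'(x) dx = ∫_0^1 (π*x^2*cos(π*x) - 2*π*x*cos(π*x) - 2*π*cos(π*x)) dx. Term by term:
  ∫_0^1 -2*π*cos(π*x) dx = 0;  ∫_0^1 π*x^2*cos(π*x) dx = -2/π;  ∫_0^1 -2*π*x*cos(π*x) dx = 4/π.
Sum: 0 − 2/π + 4/π = 2/π.
So LHS = 2/π.
∫_0^1 v(x) φ(x) dx = ∫_0^1 (-2*x*sin(π*x) + 2*sin(π*x)) dx. Term by term:
  ∫_0^1 2*sin(π*x) dx = 4/π;  ∫_0^1 -2*x*sin(π*x) dx = -2/π.
Sum: 4/π − 2/π = 2/π.
So RHS = -∫_0^1 v(x) φ(x) dx = -2/π.
LHS − RHS = 4/π ≠ 0, so the identity fails.
(For a valid weak derivative the identity must hold for EVERY test function, in particular this one. The failure shows v is NOT the weak derivative of u.)
Correct weak derivative would be u'(x) = 2*x - 2.


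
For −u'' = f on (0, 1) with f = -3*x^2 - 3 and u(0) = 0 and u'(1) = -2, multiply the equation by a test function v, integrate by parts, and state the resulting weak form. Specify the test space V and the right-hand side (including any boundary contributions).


V = {v ∈ H^1(0, 1) : v(0) = 0} (test functions vanish at x = 0 where u is specified); weak form: ∫_0^1 u'v' dx = ∫_0^1 (-3*x^2 - 3) v dx − 2·v(1) for all v ∈ V.

Multiply both sides by a test function v and integrate from 0 to 1:
  ∫_0^1 −u''(x) v(x) dx = ∫_0^1 f(x) v(x) dx.
Integrate the LHS by parts once:
  ∫_0^1 −u'' v dx = −[u'(x) v(x)]_0^1 + ∫_0^1 u'(x) v'(x) dx.
Thus ∫_0^1 u'(x) v'(x) dx = ∫_0^1 f(x) v(x) dx + [u'(x) v(x)]_0^1.
Choose V so that boundary terms are either known or forced to vanish.
Mixed BC: u(0) = 0 (Dirichlet) and u'(1) = -2 (Neumann). Define V = {v ∈ H^1(0, 1) : v(0) = 0}. Then [u' v]_0^1 = u'(1)·v(1) − u'(0)·0 = − 2·v(1).
Weak formulation: find u (satisfying any essential BC) such that ∫_0^1 u'(x) v'(x) dx = ∫_0^1 f v dx − 2·v(1) for all v ∈ V (Dirichlet at 0 absorbed into V; Neumann datum at x = 1 contributes the boundary term).
Substituting f(x) = -3*x^2 - 3, the right-hand side is ∫_0^1 (-3*x^2 - 3) v dx − 2·v(1).


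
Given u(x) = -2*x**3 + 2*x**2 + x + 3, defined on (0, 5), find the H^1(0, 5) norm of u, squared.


||u||_{H^1}^2 = 269450/7

The H^1 norm (squared) on an interval (0, L) is
  ||u||_{H^1}^2 = ∫_0^L u(x)^2 dx + ∫_0^L u'(x)^2 dx.
Compute u'(x) = -6*x**2 + 4*x + 1.
Then u(x)^2 = 4*x**6 - 8*x**5 - 8*x**3 + 13*x**2 + 6*x + 9 and u'(x)^2 = 36*x**4 - 48*x**3 + 4*x**2 + 8*x + 1.
Integrate each monomial from 0 to 5 using ∫_0^5 c·x^n dx = c·5^(n+1)/(n+1):
  ∫_0^5 u(x)^2 dx = ∫_0^5 (4*x^6 - 8*x^5 - 8*x^3 + 13*x^2 + 6*x + 9) dx. Term by term:
    ∫_0^5 4*x^6 dx = 312500/7;  ∫_0^5 -8*x^5 dx = -62500/3;  ∫_0^5 -8*x^3 dx = -1250;
    ∫_0^5 13*x^2 dx = 1625/3;  ∫_0^5 6*x dx = 75;  ∫_0^5 9 dx = 45.
  Sum: 312500/7 − 62500/3 − 1250 + 1625/3 + 75 + 45 = 487645/21.
  ∫_0^5 u'(x)^2 dx = ∫_0^5 (36*x^4 - 48*x^3 + 4*x^2 + 8*x + 1) dx. Term by term:
    ∫_0^5 36*x^4 dx = 22500;  ∫_0^5 -48*x^3 dx = -7500;  ∫_0^5 4*x^2 dx = 500/3;
    ∫_0^5 8*x dx = 100;  ∫_0^5 1 dx = 5.
  Sum: 22500 − 7500 + 500/3 + 100 + 5 = 45815/3.
Adding: ||u||_{H^1}^2 = 487645/21 + 45815/3 = 269450/7.


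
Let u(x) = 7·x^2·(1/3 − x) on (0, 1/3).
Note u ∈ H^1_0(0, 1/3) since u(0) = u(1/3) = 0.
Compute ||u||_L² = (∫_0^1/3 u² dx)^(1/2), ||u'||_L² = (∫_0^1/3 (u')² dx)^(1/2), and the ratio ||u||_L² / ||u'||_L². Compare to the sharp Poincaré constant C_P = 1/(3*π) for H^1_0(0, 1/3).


||u||_L² / ||u'||_L² = sqrt(14)/42 < C_P = 1/(3*π).

u(x) = 7·x^2·(1/3 − x), so u'(x) = 7*x*(2 - 9*x)/3.
u(x) = 7·x^2·(1/3 − x) vanishes at x = 0 and x = 1/3, so u ∈ H^1_0(0, 1/3). Differentiate via the product rule and integrate the resulting polynomials term by term.
  ∫_0^1/3 u² dx = ∫_0^1/3 (49*x^6 - 98*x^5/3 + 49*x^4/9) dx. Term by term:
    ∫_0^1/3 49*x^6 dx = 7/2187;  ∫_0^1/3 -98*x^5/3 dx = -49/6561;  ∫_0^1/3 49*x^4/9 dx = 49/10935.
  Sum: 7/2187 − 49/6561 + 49/10935 = 7/32805.
  ∫_0^1/3 (u')² dx = ∫_0^1/3 (441*x^4 - 196*x^3 + 196*x^2/9) dx. Term by term:
    ∫_0^1/3 441*x^4 dx = 49/135;  ∫_0^1/3 -196*x^3 dx = -49/81;  ∫_0^1/3 196*x^2/9 dx = 196/729.
  Sum: 49/135 − 49/81 + 196/729 = 98/3645.
∫_0^1/3 u² dx = 7/32805, so ||u||_L² = sqrt(35)/405.
∫_0^1/3 (u')² dx = 98/3645, so ||u'||_L² = 7*sqrt(10)/135.
Ratio ||u||_L² / ||u'||_L² = sqrt(14)/42.
Sharp Poincaré constant on H^1_0(0, 1/3) is C_P = L/π = 1/(3*π), achieved by sin(3*π·x).
A polynomial bump cannot attain the sharp Poincaré constant (only the first sine eigenfunction does), so the ratio is strictly less than C_P, consistent with ||u||_L² ≤ C_P ||u'||_L².


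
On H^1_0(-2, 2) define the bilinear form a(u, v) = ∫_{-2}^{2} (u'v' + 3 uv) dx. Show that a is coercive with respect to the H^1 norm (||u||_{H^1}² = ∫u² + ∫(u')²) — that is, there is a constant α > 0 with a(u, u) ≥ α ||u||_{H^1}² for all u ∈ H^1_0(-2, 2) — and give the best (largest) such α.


α = 1

Coercivity of a(·,·) on H^1_0(-2, 2) means a(u, u) ≥ α ||u||_{H^1}² for every u ∈ H^1_0.
The interval has length L = 4, and Poincaré/coercivity depend only on L. Here a(u, u) = ∫(u')² + (3)·∫u².
Here c = 3 ≥ 1, so a(u,u) = ∫(u')² + c∫u² ≥ ∫(u')² + ∫u² = ||u||_{H^1}², i.e. α = 1 works. No larger α is possible: a(u,u) ≥ α||u||_{H^1}² means (1−α)∫(u')² ≥ (α−c)∫u², and for the modes u_n = sin(nπ(x−x₀)/L) (x₀ the left endpoint) one has ∫u_n²/∫(u_n')² = (L/(nπ))² → 0, so a(u_n,u_n)/||u_n||_{H^1}² → 1. Hence the optimal constant is α = 1.
Therefore α = 1.


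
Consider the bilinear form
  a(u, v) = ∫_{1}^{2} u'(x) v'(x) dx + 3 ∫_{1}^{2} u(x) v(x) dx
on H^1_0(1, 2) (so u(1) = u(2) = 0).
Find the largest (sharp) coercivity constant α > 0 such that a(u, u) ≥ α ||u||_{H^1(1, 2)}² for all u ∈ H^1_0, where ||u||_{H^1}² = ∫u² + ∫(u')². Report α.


α = 1

Coercivity of a(·,·) on H^1_0(1, 2) means a(u, u) ≥ α ||u||_{H^1}² for every u ∈ H^1_0.
The interval has length L = 1, and Poincaré/coercivity depend only on L. Here a(u, u) = ∫(u')² + (3)·∫u².
Here c = 3 ≥ 1, so a(u,u) = ∫(u')² + c∫u² ≥ ∫(u')² + ∫u² = ||u||_{H^1}², i.e. α = 1 works. No larger α is possible: a(u,u) ≥ α||u||_{H^1}² means (1−α)∫(u')² ≥ (α−c)∫u², and for the modes u_n = sin(nπ(x−x₀)/L) (x₀ the left endpoint) one has ∫u_n²/∫(u_n')² = (L/(nπ))² → 0, so a(u_n,u_n)/||u_n||_{H^1}² → 1. Hence the optimal constant is α = 1.
Therefore α = 1.


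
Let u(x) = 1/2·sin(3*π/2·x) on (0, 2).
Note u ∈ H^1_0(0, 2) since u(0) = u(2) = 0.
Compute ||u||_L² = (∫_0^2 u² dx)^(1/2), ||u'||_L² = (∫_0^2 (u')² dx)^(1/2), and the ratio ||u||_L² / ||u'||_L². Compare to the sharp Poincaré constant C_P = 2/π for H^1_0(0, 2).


||u||_L² / ||u'||_L² = 2/(3*π) < C_P = 2/π.

u(x) = 1/2·sin(3*π/2·x), so u'(x) = 3*π*cos(3*π*x/2)/4.
Writing u(x) = A·sin(kπx/L) with A = 1/2 and k = 3, use ∫_0^L sin²(kπx/L) dx = L/2 and ∫_0^L cos²(kπx/L) dx = L/2.
u² = 1/4·sin²(3*π/2·x) and (u')² = 9*π^2/16·cos²(3*π/2·x), and each of sin², cos² integrates to L/2 = 1 over (0, 2).
∫_0^2 u² dx = 1/4, so ||u||_L² = 1/2.
∫_0^2 (u')² dx = 9*π^2/16, so ||u'||_L² = 3*π/4.
Ratio ||u||_L² / ||u'||_L² = 2/(3*π).
Sharp Poincaré constant on H^1_0(0, 2) is C_P = L/π = 2/π, achieved by sin(π/2·x).
This is the k = 3 harmonic; the ratio L/(kπ) is strictly less than C_P = L/π, consistent with the sharp inequality ||u||_L² ≤ C_P ||u'||_L².


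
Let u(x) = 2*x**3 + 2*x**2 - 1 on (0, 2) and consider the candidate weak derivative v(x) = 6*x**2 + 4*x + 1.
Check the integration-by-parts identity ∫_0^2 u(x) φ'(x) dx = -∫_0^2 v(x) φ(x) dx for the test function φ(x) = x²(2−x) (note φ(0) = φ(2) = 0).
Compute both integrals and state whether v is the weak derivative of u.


LHS = -96/5, RHS = -308/15. No, v is not the weak derivative of u.

u(x) = 2*x**3 + 2*x**2 - 1, classical derivative u'(x) = 6*x**2 + 4*x.
φ(x) = x²(2−x), so φ'(x) = x*(4 - 3*x).
Note φ(0) = φ(2) = 0, so the boundary term u·φ vanishes.
LHS = ∫_0^2 u(x) φ'(x) dx = ∫_0^2 (-6*x^5 + 2*x^4 + 8*x^3 + 3*x^2 - 4*x) dx. Term by term:
  ∫_0^2 -6*x^5 dx = -64;  ∫_0^2 2*x^4 dx = 64/5;  ∫_0^2 8*x^3 dx = 32;
  ∫_0^2 3*x^2 dx = 8;  ∫_0^2 -4*x dx = -8.
Sum: -64 + 64/5 + 32 + 8 − 8 = -96/5.
So LHS = -96/5.
∫_0^2 v(x) φ(x) dx = ∫_0^2 (-6*x^5 + 8*x^4 + 7*x^3 + 2*x^2) dx. Term by term:
  ∫_0^2 -6*x^5 dx = -64;  ∫_0^2 8*x^4 dx = 256/5;  ∫_0^2 7*x^3 dx = 28;
  ∫_0^2 2*x^2 dx = 16/3.
Sum: -64 + 256/5 + 28 + 16/3 = 308/15.
So RHS = -∫_0^2 v(x) φ(x) dx = -308/15.
LHS − RHS = 4/3 ≠ 0, so the identity fails.
(For a valid weak derivative the identity must hold for EVERY test function, in particular this one. The failure shows v is NOT the weak derivative of u.)
Correct weak derivative would be u'(x) = 6*x**2 + 4*x.


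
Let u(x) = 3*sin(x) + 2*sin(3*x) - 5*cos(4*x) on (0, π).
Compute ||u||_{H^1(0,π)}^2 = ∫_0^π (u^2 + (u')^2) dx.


||u||_{H^1(0,π)}^2 = 2516/7 + 483*π/2

u'(x) = 20*sin(4*x) + 3*cos(x) + 6*cos(3*x).
Expand u² and (u')² and integrate term by term on (0, π), using: for integers n ≥ 1, ∫_0^π sin²(nx) dx = ∫_0^π cos²(nx) dx = π/2; for n ≠ n', ∫_0^π sin(nx)sin(n'x) dx = ∫_0^π cos(nx)cos(n'x) dx = 0; and by product-to-sum, ∫_0^π sin(nx)cos(n'x) dx = ½∫_0^π [sin((n+n')x) + sin((n−n')x)] dx, which is 0 when n+n' is even and 2n/(n²−n'²) when n+n' is odd (it need not vanish on (0, π)).
  u² squared terms: (-5)²·∫cos(4x)² dx = 25·π/2 = 25*π/2;  (2)²·∫sin(3x)² dx = 4·π/2 = 2*π;  (3)²·∫sin(x)² dx = 9·π/2 = 9*π/2.
  u² cross terms: 2·(-5)·(2)·∫cos(4x)·sin(3x) dx = -20·(-6/7) = 120/7;  2·(-5)·(3)·∫cos(4x)·sin(x) dx = -30·(-2/15) = 4;  2·(2)·(3)·∫sin(3x)·sin(x) dx = 12·(0) = 0.
  So ∫_0^π u² dx = 25*π/2 + 2*π + 9*π/2 + 120/7 + 4 + 0 = 148/7 + 19*π.
  (u')² squared terms: (3)²·∫cos(x)² dx = 9·π/2 = 9*π/2;  (6)²·∫cos(3x)² dx = 36·π/2 = 18*π;  (20)²·∫sin(4x)² dx = 400·π/2 = 200*π.
  (u')² cross terms: 2·(3)·(6)·∫cos(x)·cos(3x) dx = 36·(0) = 0;  2·(3)·(20)·∫cos(x)·sin(4x) dx = 120·(8/15) = 64;  2·(6)·(20)·∫cos(3x)·sin(4x) dx = 240·(8/7) = 1920/7.
  So ∫_0^π (u')² dx = 9*π/2 + 18*π + 200*π + 0 + 64 + 1920/7 = 2368/7 + 445*π/2.
||u||_{H^1}^2 = (148/7 + 19*π) + (2368/7 + 445*π/2) = 2516/7 + 483*π/2.


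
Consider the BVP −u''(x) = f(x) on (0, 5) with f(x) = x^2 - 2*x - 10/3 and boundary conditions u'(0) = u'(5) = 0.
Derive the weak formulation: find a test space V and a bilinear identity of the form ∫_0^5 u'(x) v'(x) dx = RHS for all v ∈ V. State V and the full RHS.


V = H^1(0, 5) (no boundary constraint on v; u is determined up to an additive constant); weak form: ∫_0^5 u'v' dx = ∫_0^5 (x^2 - 2*x - 10/3) v dx for all v ∈ V.

Multiply both sides by a test function v and integrate from 0 to 5:
  ∫_0^5 −u''(x) v(x) dx = ∫_0^5 f(x) v(x) dx.
Integrate the LHS by parts once:
  ∫_0^5 −u'' v dx = −[u'(x) v(x)]_0^5 + ∫_0^5 u'(x) v'(x) dx.
Thus ∫_0^5 u'(x) v'(x) dx = ∫_0^5 f(x) v(x) dx + [u'(x) v(x)]_0^5.
Choose V so that boundary terms are either known or forced to vanish.
u has homogeneous Neumann: u'(0) = u'(5) = 0. So [u' v]_0^5 = 0·v(5) − 0·v(0) = 0 for any v; take V = H^1(0, 5).
Weak formulation: find u (satisfying any essential BC) such that ∫_0^5 u'(x) v'(x) dx = ∫_0^5 f v dx for all v ∈ V (homogeneous Neumann, so boundary terms vanish).
Substituting f(x) = x^2 - 2*x - 10/3, the right-hand side is ∫_0^5 (x^2 - 2*x - 10/3) v dx.
Compatibility check (pure Neumann): taking v ≡ 1 ∈ V gives 0 = ∫_0^5 f dx + (0) − (0), i.e. ∫_0^5 f dx must equal u'(0) − u'(5) = 0. Indeed ∫_0^5 (x^2 - 2*x - 10/3) dx = 0, so the data are compatible. The solution is then unique only up to an additive constant (fix it e.g. by requiring ∫_0^5 u dx = 0).


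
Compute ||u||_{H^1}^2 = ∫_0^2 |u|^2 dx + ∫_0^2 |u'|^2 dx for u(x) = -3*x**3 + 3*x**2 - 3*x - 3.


||u||_{H^1}^2 = 15672/35

The H^1 norm (squared) on an interval (0, L) is
  ||u||_{H^1}^2 = ∫_0^L u(x)^2 dx + ∫_0^L u'(x)^2 dx.
Compute u'(x) = -9*x**2 + 6*x - 3.
Then u(x)^2 = 9*x**6 - 18*x**5 + 27*x**4 - 9*x**2 + 18*x + 9 and u'(x)^2 = 81*x**4 - 108*x**3 + 90*x**2 - 36*x + 9.
Integrate each monomial from 0 to 2 using ∫_0^2 c·x^n dx = c·2^(n+1)/(n+1):
  ∫_0^2 u(x)^2 dx = ∫_0^2 (9*x^6 - 18*x^5 + 27*x^4 - 9*x^2 + 18*x + 9) dx. Term by term:
    ∫_0^2 9*x^6 dx = 1152/7;  ∫_0^2 -18*x^5 dx = -192;  ∫_0^2 27*x^4 dx = 864/5;
    ∫_0^2 -9*x^2 dx = -24;  ∫_0^2 18*x dx = 36;  ∫_0^2 9 dx = 18.
  Sum: 1152/7 − 192 + 864/5 − 24 + 36 + 18 = 6138/35.
  ∫_0^2 u'(x)^2 dx = ∫_0^2 (81*x^4 - 108*x^3 + 90*x^2 - 36*x + 9) dx. Term by term:
    ∫_0^2 81*x^4 dx = 2592/5;  ∫_0^2 -108*x^3 dx = -432;  ∫_0^2 90*x^2 dx = 240;
    ∫_0^2 -36*x dx = -72;  ∫_0^2 9 dx = 18.
  Sum: 2592/5 − 432 + 240 − 72 + 18 = 1362/5.
Adding: ||u||_{H^1}^2 = 6138/35 + 1362/5 = 15672/35.


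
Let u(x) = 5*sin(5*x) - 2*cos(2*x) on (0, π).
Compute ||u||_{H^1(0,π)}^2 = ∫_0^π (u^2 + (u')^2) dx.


||u||_{H^1(0,π)}^2 = -1000/21 + 335*π

u'(x) = 4*sin(2*x) + 25*cos(5*x).
Expand u² and (u')² and integrate term by term on (0, π), using: for integers n ≥ 1, ∫_0^π sin²(nx) dx = ∫_0^π cos²(nx) dx = π/2; for n ≠ n', ∫_0^π sin(nx)sin(n'x) dx = ∫_0^π cos(nx)cos(n'x) dx = 0; and by product-to-sum, ∫_0^π sin(nx)cos(n'x) dx = ½∫_0^π [sin((n+n')x) + sin((n−n')x)] dx, which is 0 when n+n' is even and 2n/(n²−n'²) when n+n' is odd (it need not vanish on (0, π)).
  u² squared terms: (-2)²·∫cos(2x)² dx = 4·π/2 = 2*π;  (5)²·∫sin(5x)² dx = 25·π/2 = 25*π/2.
  u² cross terms: 2·(-2)·(5)·∫cos(2x)·sin(5x) dx = -20·(10/21) = -200/21.
  So ∫_0^π u² dx = 2*π + 25*π/2 − 200/21 = -200/21 + 29*π/2.
  (u')² squared terms: (4)²·∫sin(2x)² dx = 16·π/2 = 8*π;  (25)²·∫cos(5x)² dx = 625·π/2 = 625*π/2.
  (u')² cross terms: 2·(4)·(25)·∫sin(2x)·cos(5x) dx = 200·(-4/21) = -800/21.
  So ∫_0^π (u')² dx = 8*π + 625*π/2 − 800/21 = -800/21 + 641*π/2.
||u||_{H^1}^2 = (-200/21 + 29*π/2) + (-800/21 + 641*π/2) = -1000/21 + 335*π.


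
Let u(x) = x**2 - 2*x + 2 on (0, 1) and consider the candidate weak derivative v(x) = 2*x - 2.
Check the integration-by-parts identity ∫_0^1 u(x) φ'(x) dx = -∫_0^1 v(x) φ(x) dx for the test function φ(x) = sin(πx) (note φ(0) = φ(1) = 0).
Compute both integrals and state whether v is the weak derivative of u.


LHS = 2/π, RHS = 2/π. Yes, v = u' weakly.

u(x) = x**2 - 2*x + 2, classical derivative u'(x) = 2*x - 2.
φ(x) = sin(πx), so φ'(x) = π*cos(π*x).
Note φ(0) = φ(1) = 0, so the boundary term u·φ vanishes.
LHS = ∫_0^1 u(x) φ'(x) dx = ∫_0^1 (π*x^2*cos(π*x) - 2*π*x*cos(π*x) + 2*π*cos(π*x)) dx. Term by term:
  ∫_0^1 2*π*cos(π*x) dx = 0;  ∫_0^1 π*x^2*cos(π*x) dx = -2/π;  ∫_0^1 -2*π*x*cos(π*x) dx = 4/π.
Sum: 0 − 2/π + 4/π = 2/π.
So LHS = 2/π.
∫_0^1 v(x) φ(x) dx = ∫_0^1 (2*x*sin(π*x) - 2*sin(π*x)) dx. Term by term:
  ∫_0^1 -2*sin(π*x) dx = -4/π;  ∫_0^1 2*x*sin(π*x) dx = 2/π.
Sum: -4/π + 2/π = -2/π.
So RHS = -∫_0^1 v(x) φ(x) dx = 2/π.
LHS = RHS, so the identity holds for this test φ.
Moreover u is smooth here and v(x) = u'(x) = 2*x - 2 pointwise, so the identity holds for every test function. Hence v is the weak derivative of u.


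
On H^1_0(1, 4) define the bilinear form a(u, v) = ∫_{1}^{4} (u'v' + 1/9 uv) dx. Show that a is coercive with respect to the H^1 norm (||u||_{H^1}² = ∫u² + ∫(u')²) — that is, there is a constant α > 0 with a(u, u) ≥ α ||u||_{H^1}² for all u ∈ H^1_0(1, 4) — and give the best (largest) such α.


α = (1 + π^2)/(9 + π^2)

Coercivity of a(·,·) on H^1_0(1, 4) means a(u, u) ≥ α ||u||_{H^1}² for every u ∈ H^1_0.
The interval has length L = 3, and Poincaré/coercivity depend only on L. Here a(u, u) = ∫(u')² + (1/9)·∫u².
Here 0 < c = 1/9 < 1. The condition a(u,u) ≥ α||u||_{H^1}² reads (1−α)∫(u')² ≥ (α−c)∫u². Any admissible α is ≤ 1 (rapidly oscillating u have ∫u²/∫(u')² → 0), and α = 1 would force 0 ≥ (1−c)∫u², impossible since c < 1; so 1−α > 0. By the sharp Poincaré inequality on H^1_0 of an interval of length L, ∫(u')² ≥ (π/L)²∫u² with equality for the first sine mode sin(π(x−x₀)/L) (x₀ the left endpoint), so the inequality holds for all u iff (1−α)(π/L)² ≥ α − c, i.e. α ≤ ((π/L)² + c)/((π/L)² + 1) = (1 + c(L/π)²)/(1 + (L/π)²). With (π/L)² = π^2/9 and c = 1/9, the largest admissible constant is α = ((π/L)² + c)/((π/L)² + 1).
Simplifying, α = (1 + π^2)/(9 + π^2).


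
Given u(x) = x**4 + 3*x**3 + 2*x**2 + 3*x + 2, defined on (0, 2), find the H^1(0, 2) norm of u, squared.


||u||_{H^1}^2 = 1083214/315

The H^1 norm (squared) on an interval (0, L) is
  ||u||_{H^1}^2 = ∫_0^L u(x)^2 dx + ∫_0^L u'(x)^2 dx.
Compute u'(x) = 4*x**3 + 9*x**2 + 4*x + 3.
Then u(x)^2 = x**8 + 6*x**7 + 13*x**6 + 18*x**5 + 26*x**4 + 24*x**3 + 17*x**2 + 12*x + 4 and u'(x)^2 = 16*x**6 + 72*x**5 + 113*x**4 + 96*x**3 + 70*x**2 + 24*x + 9.
Integrate each monomial from 0 to 2 using ∫_0^2 c·x^n dx = c·2^(n+1)/(n+1):
  ∫_0^2 u(x)^2 dx = ∫_0^2 (x^8 + 6*x^7 + 13*x^6 + 18*x^5 + 26*x^4 + 24*x^3 + 17*x^2 + 12*x + 4) dx. Term by term:
    ∫_0^2 x^8 dx = 512/9;  ∫_0^2 6*x^7 dx = 192;  ∫_0^2 13*x^6 dx = 1664/7;
    ∫_0^2 18*x^5 dx = 192;  ∫_0^2 26*x^4 dx = 832/5;  ∫_0^2 24*x^3 dx = 96;
    ∫_0^2 17*x^2 dx = 136/3;  ∫_0^2 12*x dx = 24;  ∫_0^2 4 dx = 8.
  Sum: 512/9 + 192 + 1664/7 + 192 + 832/5 + 96 + 136/3 + 24 + 8 = 320776/315.
  ∫_0^2 u'(x)^2 dx = ∫_0^2 (16*x^6 + 72*x^5 + 113*x^4 + 96*x^3 + 70*x^2 + 24*x + 9) dx. Term by term:
    ∫_0^2 16*x^6 dx = 2048/7;  ∫_0^2 72*x^5 dx = 768;  ∫_0^2 113*x^4 dx = 3616/5;
    ∫_0^2 96*x^3 dx = 384;  ∫_0^2 70*x^2 dx = 560/3;  ∫_0^2 24*x dx = 48;
    ∫_0^2 9 dx = 18.
  Sum: 2048/7 + 768 + 3616/5 + 384 + 560/3 + 48 + 18 = 254146/105.
Adding: ||u||_{H^1}^2 = 320776/315 + 254146/105 = 1083214/315.


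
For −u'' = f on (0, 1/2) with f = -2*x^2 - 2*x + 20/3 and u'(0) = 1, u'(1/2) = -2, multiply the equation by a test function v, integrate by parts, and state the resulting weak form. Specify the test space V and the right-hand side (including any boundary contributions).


V = H^1(0, 1/2) (v unrestricted at boundary; u is determined up to an additive constant); weak form: ∫_0^1/2 u'v' dx = ∫_0^1/2 (-2*x^2 - 2*x + 20/3) v dx − 2·v(1/2) − v(0) for all v ∈ V.

Multiply both sides by a test function v and integrate from 0 to 1/2:
  ∫_0^1/2 −u''(x) v(x) dx = ∫_0^1/2 f(x) v(x) dx.
Integrate the LHS by parts once:
  ∫_0^1/2 −u'' v dx = −[u'(x) v(x)]_0^1/2 + ∫_0^1/2 u'(x) v'(x) dx.
Thus ∫_0^1/2 u'(x) v'(x) dx = ∫_0^1/2 f(x) v(x) dx + [u'(x) v(x)]_0^1/2.
Choose V so that boundary terms are either known or forced to vanish.
u has inhomogeneous Neumann u'(0) = 1, u'(1/2) = -2. [u' v]_0^1/2 = (-2)·v(1/2) − (1)·v(0) = − 2·v(1/2) − v(0). Take V = H^1(0, 1/2); boundary term becomes part of RHS.
Weak formulation: find u (satisfying any essential BC) such that ∫_0^1/2 u'(x) v'(x) dx = ∫_0^1/2 f v dx − 2·v(1/2) − v(0) for all v ∈ V (Neumann data are natural BCs: they enter the RHS as boundary terms).
Substituting f(x) = -2*x^2 - 2*x + 20/3, the right-hand side is ∫_0^1/2 (-2*x^2 - 2*x + 20/3) v dx − 2·v(1/2) − v(0).
Compatibility check (pure Neumann): taking v ≡ 1 ∈ V gives 0 = ∫_0^1/2 f dx + (-2) − (1), i.e. ∫_0^1/2 f dx must equal u'(0) − u'(1/2) = 3. Indeed ∫_0^1/2 (-2*x^2 - 2*x + 20/3) dx = 3, so the data are compatible. The solution is then unique only up to an additive constant (fix it e.g. by requiring ∫_0^1/2 u dx = 0).


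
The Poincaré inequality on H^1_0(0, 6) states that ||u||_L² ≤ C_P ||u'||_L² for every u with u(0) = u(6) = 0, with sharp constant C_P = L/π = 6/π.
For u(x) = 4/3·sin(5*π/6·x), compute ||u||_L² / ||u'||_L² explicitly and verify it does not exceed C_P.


||u||_L² / ||u'||_L² = 6/(5*π) < C_P = 6/π.

u(x) = 4/3·sin(5*π/6·x), so u'(x) = 10*π*cos(5*π*x/6)/9.
Writing u(x) = A·sin(kπx/L) with A = 4/3 and k = 5, use ∫_0^L sin²(kπx/L) dx = L/2 and ∫_0^L cos²(kπx/L) dx = L/2.
u² = 16/9·sin²(5*π/6·x) and (u')² = 100*π^2/81·cos²(5*π/6·x), and each of sin², cos² integrates to L/2 = 3 over (0, 6).
∫_0^6 u² dx = 16/3, so ||u||_L² = 4*sqrt(3)/3.
∫_0^6 (u')² dx = 100*π^2/27, so ||u'||_L² = 10*sqrt(3)*π/9.
Ratio ||u||_L² / ||u'||_L² = 6/(5*π).
Sharp Poincaré constant on H^1_0(0, 6) is C_P = L/π = 6/π, achieved by sin(π/6·x).
This is the k = 5 harmonic; the ratio L/(kπ) is strictly less than C_P = L/π, consistent with the sharp inequality ||u||_L² ≤ C_P ||u'||_L².


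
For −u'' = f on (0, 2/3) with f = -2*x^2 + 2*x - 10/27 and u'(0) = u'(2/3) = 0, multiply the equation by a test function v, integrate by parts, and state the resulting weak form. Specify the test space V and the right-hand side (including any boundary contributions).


V = H^1(0, 2/3) (no boundary constraint on v; u is determined up to an additive constant); weak form: ∫_0^2/3 u'v' dx = ∫_0^2/3 (-2*x^2 + 2*x - 10/27) v dx for all v ∈ V.

Multiply both sides by a test function v and integrate from 0 to 2/3:
  ∫_0^2/3 −u''(x) v(x) dx = ∫_0^2/3 f(x) v(x) dx.
Integrate the LHS by parts once:
  ∫_0^2/3 −u'' v dx = −[u'(x) v(x)]_0^2/3 + ∫_0^2/3 u'(x) v'(x) dx.
Thus ∫_0^2/3 u'(x) v'(x) dx = ∫_0^2/3 f(x) v(x) dx + [u'(x) v(x)]_0^2/3.
Choose V so that boundary terms are either known or forced to vanish.
u has homogeneous Neumann: u'(0) = u'(2/3) = 0. So [u' v]_0^2/3 = 0·v(2/3) − 0·v(0) = 0 for any v; take V = H^1(0, 2/3).
Weak formulation: find u (satisfying any essential BC) such that ∫_0^2/3 u'(x) v'(x) dx = ∫_0^2/3 f v dx for all v ∈ V (homogeneous Neumann, so boundary terms vanish).
Substituting f(x) = -2*x^2 + 2*x - 10/27, the right-hand side is ∫_0^2/3 (-2*x^2 + 2*x - 10/27) v dx.
Compatibility check (pure Neumann): taking v ≡ 1 ∈ V gives 0 = ∫_0^2/3 f dx + (0) − (0), i.e. ∫_0^2/3 f dx must equal u'(0) − u'(2/3) = 0. Indeed ∫_0^2/3 (-2*x^2 + 2*x - 10/27) dx = 0, so the data are compatible. The solution is then unique only up to an additive constant (fix it e.g. by requiring ∫_0^2/3 u dx = 0).


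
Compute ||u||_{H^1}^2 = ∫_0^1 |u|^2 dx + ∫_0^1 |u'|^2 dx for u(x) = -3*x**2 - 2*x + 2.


||u||_{H^1}^2 = 452/15

The H^1 norm (squared) on an interval (0, L) is
  ||u||_{H^1}^2 = ∫_0^L u(x)^2 dx + ∫_0^L u'(x)^2 dx.
Compute u'(x) = -6*x - 2.
Then u(x)^2 = 9*x**4 + 12*x**3 - 8*x**2 - 8*x + 4 and u'(x)^2 = 36*x**2 + 24*x + 4.
Integrate each monomial from 0 to 1 using ∫_0^1 c·x^n dx = c·1^(n+1)/(n+1):
  ∫_0^1 u(x)^2 dx = ∫_0^1 (9*x^4 + 12*x^3 - 8*x^2 - 8*x + 4) dx. Term by term:
    ∫_0^1 9*x^4 dx = 9/5;  ∫_0^1 12*x^3 dx = 3;  ∫_0^1 -8*x^2 dx = -8/3;
    ∫_0^1 -8*x dx = -4;  ∫_0^1 4 dx = 4.
  Sum: 9/5 + 3 − 8/3 − 4 + 4 = 32/15.
  ∫_0^1 u'(x)^2 dx = ∫_0^1 (36*x^2 + 24*x + 4) dx. Term by term:
    ∫_0^1 36*x^2 dx = 12;  ∫_0^1 24*x dx = 12;  ∫_0^1 4 dx = 4.
  Sum: 12 + 12 + 4 = 28.
Adding: ||u||_{H^1}^2 = 32/15 + 28 = 452/15.


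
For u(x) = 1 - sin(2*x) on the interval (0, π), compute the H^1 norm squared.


||u||_{H^1(0,π)}^2 = 7*π/2

u'(x) = -2*cos(2*x).
Expand u² and (u')² and integrate term by term on (0, π), using: for integers n ≥ 1, ∫_0^π sin²(nx) dx = ∫_0^π cos²(nx) dx = π/2; for n ≠ n', ∫_0^π sin(nx)sin(n'x) dx = ∫_0^π cos(nx)cos(n'x) dx = 0; and by product-to-sum, ∫_0^π sin(nx)cos(n'x) dx = ½∫_0^π [sin((n+n')x) + sin((n−n')x)] dx, which is 0 when n+n' is even and 2n/(n²−n'²) when n+n' is odd (it need not vanish on (0, π)). For the constant mode: ∫_0^π 1 dx = π, ∫_0^π cos(nx) dx = 0, ∫_0^π sin(nx) dx = (1−(−1)^n)/n.
  u² squared terms: (1)²·∫1 dx = 1·π = π;  (-1)²·∫sin(2x)² dx = 1·π/2 = π/2.
  u² cross terms: 2·(1)·(-1)·∫1·sin(2x) dx = -2·(0) = 0.
  So ∫_0^π u² dx = π + π/2 + 0 = 3*π/2.
  (u')² squared terms: (-2)²·∫cos(2x)² dx = 4·π/2 = 2*π.
  So ∫_0^π (u')² dx = 2*π.
||u||_{H^1}^2 = (3*π/2) + (2*π) = 7*π/2.


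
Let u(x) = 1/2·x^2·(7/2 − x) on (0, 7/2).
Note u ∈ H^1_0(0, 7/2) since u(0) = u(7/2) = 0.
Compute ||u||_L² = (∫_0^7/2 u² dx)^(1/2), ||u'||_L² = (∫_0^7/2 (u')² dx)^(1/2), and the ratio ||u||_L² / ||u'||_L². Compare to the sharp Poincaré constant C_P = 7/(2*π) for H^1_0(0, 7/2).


||u||_L² / ||u'||_L² = sqrt(14)/4 < C_P = 7/(2*π).

u(x) = 1/2·x^2·(7/2 − x), so u'(x) = x*(7 - 3*x)/2.
u(x) = 1/2·x^2·(7/2 − x) vanishes at x = 0 and x = 7/2, so u ∈ H^1_0(0, 7/2). Differentiate via the product rule and integrate the resulting polynomials term by term.
  ∫_0^7/2 u² dx = ∫_0^7/2 (x^6/4 - 7*x^5/4 + 49*x^4/16) dx. Term by term:
    ∫_0^7/2 x^6/4 dx = 117649/512;  ∫_0^7/2 -7*x^5/4 dx = -823543/1536;  ∫_0^7/2 49*x^4/16 dx = 823543/2560.
  Sum: 117649/512 − 823543/1536 + 823543/2560 = 117649/7680.
  ∫_0^7/2 (u')² dx = ∫_0^7/2 (9*x^4/4 - 21*x^3/2 + 49*x^2/4) dx. Term by term:
    ∫_0^7/2 9*x^4/4 dx = 151263/640;  ∫_0^7/2 -21*x^3/2 dx = -50421/128;  ∫_0^7/2 49*x^2/4 dx = 16807/96.
  Sum: 151263/640 − 50421/128 + 16807/96 = 16807/960.
∫_0^7/2 u² dx = 117649/7680, so ||u||_L² = 343*sqrt(30)/480.
∫_0^7/2 (u')² dx = 16807/960, so ||u'||_L² = 49*sqrt(105)/120.
Ratio ||u||_L² / ||u'||_L² = sqrt(14)/4.
Sharp Poincaré constant on H^1_0(0, 7/2) is C_P = L/π = 7/(2*π), achieved by sin(2*π/7·x).
A polynomial bump cannot attain the sharp Poincaré constant (only the first sine eigenfunction does), so the ratio is strictly less than C_P, consistent with ||u||_L² ≤ C_P ||u'||_L².


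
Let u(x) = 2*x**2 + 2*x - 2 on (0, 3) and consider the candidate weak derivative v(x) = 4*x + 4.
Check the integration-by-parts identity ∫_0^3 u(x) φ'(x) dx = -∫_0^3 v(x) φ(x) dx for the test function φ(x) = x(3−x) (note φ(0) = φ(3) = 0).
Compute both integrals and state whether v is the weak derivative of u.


LHS = -36, RHS = -45. No, v is not the weak derivative of u.

u(x) = 2*x**2 + 2*x - 2, classical derivative u'(x) = 4*x + 2.
φ(x) = x(3−x), so φ'(x) = 3 - 2*x.
Note φ(0) = φ(3) = 0, so the boundary term u·φ vanishes.
LHS = ∫_0^3 u(x) φ'(x) dx = ∫_0^3 (-4*x^3 + 2*x^2 + 10*x - 6) dx. Term by term:
  ∫_0^3 -4*x^3 dx = -81;  ∫_0^3 2*x^2 dx = 18;  ∫_0^3 10*x dx = 45;
  ∫_0^3 -6 dx = -18.
Sum: -81 + 18 + 45 − 18 = -36.
So LHS = -36.
∫_0^3 v(x) φ(x) dx = ∫_0^3 (-4*x^3 + 8*x^2 + 12*x) dx. Term by term:
  ∫_0^3 -4*x^3 dx = -81;  ∫_0^3 8*x^2 dx = 72;  ∫_0^3 12*x dx = 54.
Sum: -81 + 72 + 54 = 45.
So RHS = -∫_0^3 v(x) φ(x) dx = -45.
LHS − RHS = 9 ≠ 0, so the identity fails.
(For a valid weak derivative the identity must hold for EVERY test function, in particular this one. The failure shows v is NOT the weak derivative of u.)
Correct weak derivative would be u'(x) = 4*x + 2.


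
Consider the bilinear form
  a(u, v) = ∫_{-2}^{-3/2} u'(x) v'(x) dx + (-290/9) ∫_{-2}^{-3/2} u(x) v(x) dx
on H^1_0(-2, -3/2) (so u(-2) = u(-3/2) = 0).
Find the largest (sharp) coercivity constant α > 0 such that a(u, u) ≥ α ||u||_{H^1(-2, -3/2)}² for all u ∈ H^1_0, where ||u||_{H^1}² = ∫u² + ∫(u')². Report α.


α = 2*(-145 + 18*π^2)/(9*(1 + 4*π^2))

Coercivity of a(·,·) on H^1_0(-2, -3/2) means a(u, u) ≥ α ||u||_{H^1}² for every u ∈ H^1_0.
The interval has length L = 1/2, and Poincaré/coercivity depend only on L. Here a(u, u) = ∫(u')² + (-290/9)·∫u².
Here c = -290/9 < 0 with |c| < (π/L)² = 4*π^2, so coercivity still holds. The condition a(u,u) ≥ α||u||_{H^1}² reads (1−α)∫(u')² ≥ (α−c)∫u². Any admissible α is ≤ 1 (rapidly oscillating u have ∫u²/∫(u')² → 0), and α = 1 would force 0 ≥ (1−c)∫u², impossible since c < 1; so 1−α > 0. By the sharp Poincaré inequality on H^1_0 of an interval of length L, ∫(u')² ≥ (π/L)²∫u² with equality for the first sine mode sin(π(x−x₀)/L) (x₀ the left endpoint), so the inequality holds for all u iff (1−α)(π/L)² ≥ α − c, i.e. α ≤ ((π/L)² + c)/((π/L)² + 1) = (1 + c(L/π)²)/(1 + (L/π)²). (Direct route, valid since c ≤ 0: Poincaré gives c∫u² ≥ c(L/π)²∫(u')², so a(u,u) ≥ (1 + c(L/π)²)∫(u')², while ||u||_{H^1}² ≤ (1 + (L/π)²)∫(u')²; dividing yields the same α.) With (π/L)² = 4*π^2 and c = -290/9, the largest admissible constant is α = ((π/L)² + c)/((π/L)² + 1).
Simplifying, α = 2*(-145 + 18*π^2)/(9*(1 + 4*π^2)).


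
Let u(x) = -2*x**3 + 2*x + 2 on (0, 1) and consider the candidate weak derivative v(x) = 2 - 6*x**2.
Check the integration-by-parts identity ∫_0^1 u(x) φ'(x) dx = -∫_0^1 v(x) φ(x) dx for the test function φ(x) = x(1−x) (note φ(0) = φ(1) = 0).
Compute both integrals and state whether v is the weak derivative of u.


LHS = -1/30, RHS = -1/30. Yes, v = u' weakly.

u(x) = -2*x**3 + 2*x + 2, classical derivative u'(x) = 2 - 6*x**2.
φ(x) = x(1−x), so φ'(x) = 1 - 2*x.
Note φ(0) = φ(1) = 0, so the boundary term u·φ vanishes.
LHS = ∫_0^1 u(x) φ'(x) dx = ∫_0^1 (4*x^4 - 2*x^3 - 4*x^2 - 2*x + 2) dx. Term by term:
  ∫_0^1 4*x^4 dx = 4/5;  ∫_0^1 -2*x^3 dx = -1/2;  ∫_0^1 -4*x^2 dx = -4/3;
  ∫_0^1 -2*x dx = -1;  ∫_0^1 2 dx = 2.
Sum: 4/5 − 1/2 − 4/3 − 1 + 2 = -1/30.
So LHS = -1/30.
∫_0^1 v(x) φ(x) dx = ∫_0^1 (6*x^4 - 6*x^3 - 2*x^2 + 2*x) dx. Term by term:
  ∫_0^1 6*x^4 dx = 6/5;  ∫_0^1 -6*x^3 dx = -3/2;  ∫_0^1 -2*x^2 dx = -2/3;
  ∫_0^1 2*x dx = 1.
Sum: 6/5 − 3/2 − 2/3 + 1 = 1/30.
So RHS = -∫_0^1 v(x) φ(x) dx = -1/30.
LHS = RHS, so the identity holds for this test φ.
Moreover u is smooth here and v(x) = u'(x) = 2 - 6*x**2 pointwise, so the identity holds for every test function. Hence v is the weak derivative of u.


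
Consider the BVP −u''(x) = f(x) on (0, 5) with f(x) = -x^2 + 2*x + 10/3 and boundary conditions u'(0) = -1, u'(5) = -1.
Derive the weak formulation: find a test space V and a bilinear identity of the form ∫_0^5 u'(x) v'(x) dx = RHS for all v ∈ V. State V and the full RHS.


V = H^1(0, 5) (v unrestricted at boundary; u is determined up to an additive constant); weak form: ∫_0^5 u'v' dx = ∫_0^5 (-x^2 + 2*x + 10/3) v dx − v(5) + v(0) for all v ∈ V.

Multiply both sides by a test function v and integrate from 0 to 5:
  ∫_0^5 −u''(x) v(x) dx = ∫_0^5 f(x) v(x) dx.
Integrate the LHS by parts once:
  ∫_0^5 −u'' v dx = −[u'(x) v(x)]_0^5 + ∫_0^5 u'(x) v'(x) dx.
Thus ∫_0^5 u'(x) v'(x) dx = ∫_0^5 f(x) v(x) dx + [u'(x) v(x)]_0^5.
Choose V so that boundary terms are either known or forced to vanish.
u has inhomogeneous Neumann u'(0) = -1, u'(5) = -1. [u' v]_0^5 = (-1)·v(5) − (-1)·v(0) = − v(5) + v(0). Take V = H^1(0, 5); boundary term becomes part of RHS.
Weak formulation: find u (satisfying any essential BC) such that ∫_0^5 u'(x) v'(x) dx = ∫_0^5 f v dx − v(5) + v(0) for all v ∈ V (Neumann data are natural BCs: they enter the RHS as boundary terms).
Substituting f(x) = -x^2 + 2*x + 10/3, the right-hand side is ∫_0^5 (-x^2 + 2*x + 10/3) v dx − v(5) + v(0).
Compatibility check (pure Neumann): taking v ≡ 1 ∈ V gives 0 = ∫_0^5 f dx + (-1) − (-1), i.e. ∫_0^5 f dx must equal u'(0) − u'(5) = 0. Indeed ∫_0^5 (-x^2 + 2*x + 10/3) dx = 0, so the data are compatible. The solution is then unique only up to an additive constant (fix it e.g. by requiring ∫_0^5 u dx = 0).


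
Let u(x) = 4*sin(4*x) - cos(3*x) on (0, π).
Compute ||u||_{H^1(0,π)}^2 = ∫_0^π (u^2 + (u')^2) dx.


||u||_{H^1(0,π)}^2 = -640/7 + 141*π

u'(x) = 3*sin(3*x) + 16*cos(4*x).
Expand u² and (u')² and integrate term by term on (0, π), using: for integers n ≥ 1, ∫_0^π sin²(nx) dx = ∫_0^π cos²(nx) dx = π/2; for n ≠ n', ∫_0^π sin(nx)sin(n'x) dx = ∫_0^π cos(nx)cos(n'x) dx = 0; and by product-to-sum, ∫_0^π sin(nx)cos(n'x) dx = ½∫_0^π [sin((n+n')x) + sin((n−n')x)] dx, which is 0 when n+n' is even and 2n/(n²−n'²) when n+n' is odd (it need not vanish on (0, π)).
  u² squared terms: (-1)²·∫cos(3x)² dx = 1·π/2 = π/2;  (4)²·∫sin(4x)² dx = 16·π/2 = 8*π.
  u² cross terms: 2·(-1)·(4)·∫cos(3x)·sin(4x) dx = -8·(8/7) = -64/7.
  So ∫_0^π u² dx = π/2 + 8*π − 64/7 = -64/7 + 17*π/2.
  (u')² squared terms: (3)²·∫sin(3x)² dx = 9·π/2 = 9*π/2;  (16)²·∫cos(4x)² dx = 256·π/2 = 128*π.
  (u')² cross terms: 2·(3)·(16)·∫sin(3x)·cos(4x) dx = 96·(-6/7) = -576/7.
  So ∫_0^π (u')² dx = 9*π/2 + 128*π − 576/7 = -576/7 + 265*π/2.
||u||_{H^1}^2 = (-64/7 + 17*π/2) + (-576/7 + 265*π/2) = -640/7 + 141*π.


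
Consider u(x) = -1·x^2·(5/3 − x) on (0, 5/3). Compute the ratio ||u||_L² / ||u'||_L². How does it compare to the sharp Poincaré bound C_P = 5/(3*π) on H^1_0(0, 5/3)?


||u||_L² / ||u'||_L² = 5*sqrt(14)/42 < C_P = 5/(3*π).

u(x) = -1·x^2·(5/3 − x), so u'(x) = x*(9*x - 10)/3.
u(x) = -1·x^2·(5/3 − x) vanishes at x = 0 and x = 5/3, so u ∈ H^1_0(0, 5/3). Differentiate via the product rule and integrate the resulting polynomials term by term.
  ∫_0^5/3 u² dx = ∫_0^5/3 (x^6 - 10*x^5/3 + 25*x^4/9) dx. Term by term:
    ∫_0^5/3 x^6 dx = 78125/15309;  ∫_0^5/3 -10*x^5/3 dx = -78125/6561;  ∫_0^5/3 25*x^4/9 dx = 15625/2187.
  Sum: 78125/15309 − 78125/6561 + 15625/2187 = 15625/45927.
  ∫_0^5/3 (u')² dx = ∫_0^5/3 (9*x^4 - 20*x^3 + 100*x^2/9) dx. Term by term:
    ∫_0^5/3 9*x^4 dx = 625/27;  ∫_0^5/3 -20*x^3 dx = -3125/81;  ∫_0^5/3 100*x^2/9 dx = 12500/729.
  Sum: 625/27 − 3125/81 + 12500/729 = 1250/729.
∫_0^5/3 u² dx = 15625/45927, so ||u||_L² = 125*sqrt(7)/567.
∫_0^5/3 (u')² dx = 1250/729, so ||u'||_L² = 25*sqrt(2)/27.
Ratio ||u||_L² / ||u'||_L² = 5*sqrt(14)/42.
Sharp Poincaré constant on H^1_0(0, 5/3) is C_P = L/π = 5/(3*π), achieved by sin(3*π/5·x).
A polynomial bump cannot attain the sharp Poincaré constant (only the first sine eigenfunction does), so the ratio is strictly less than C_P, consistent with ||u||_L² ≤ C_P ||u'||_L².


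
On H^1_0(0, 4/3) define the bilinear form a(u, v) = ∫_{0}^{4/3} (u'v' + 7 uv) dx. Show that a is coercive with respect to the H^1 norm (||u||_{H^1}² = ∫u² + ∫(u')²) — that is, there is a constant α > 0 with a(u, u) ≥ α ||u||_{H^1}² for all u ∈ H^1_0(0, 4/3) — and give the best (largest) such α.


α = 1

Coercivity of a(·,·) on H^1_0(0, 4/3) means a(u, u) ≥ α ||u||_{H^1}² for every u ∈ H^1_0.
The interval has length L = 4/3, and Poincaré/coercivity depend only on L. Here a(u, u) = ∫(u')² + (7)·∫u².
Here c = 7 ≥ 1, so a(u,u) = ∫(u')² + c∫u² ≥ ∫(u')² + ∫u² = ||u||_{H^1}², i.e. α = 1 works. No larger α is possible: a(u,u) ≥ α||u||_{H^1}² means (1−α)∫(u')² ≥ (α−c)∫u², and for the modes u_n = sin(nπ(x−x₀)/L) (x₀ the left endpoint) one has ∫u_n²/∫(u_n')² = (L/(nπ))² → 0, so a(u_n,u_n)/||u_n||_{H^1}² → 1. Hence the optimal constant is α = 1.
Therefore α = 1.


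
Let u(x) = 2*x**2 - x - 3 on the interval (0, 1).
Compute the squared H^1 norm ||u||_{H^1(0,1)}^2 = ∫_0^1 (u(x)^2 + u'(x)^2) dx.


||u||_{H^1}^2 = 157/15

The H^1 norm (squared) on an interval (0, L) is
  ||u||_{H^1}^2 = ∫_0^L u(x)^2 dx + ∫_0^L u'(x)^2 dx.
Compute u'(x) = 4*x - 1.
Then u(x)^2 = 4*x**4 - 4*x**3 - 11*x**2 + 6*x + 9 and u'(x)^2 = 16*x**2 - 8*x + 1.
Integrate each monomial from 0 to 1 using ∫_0^1 c·x^n dx = c·1^(n+1)/(n+1):
  ∫_0^1 u(x)^2 dx = ∫_0^1 (4*x^4 - 4*x^3 - 11*x^2 + 6*x + 9) dx. Term by term:
    ∫_0^1 4*x^4 dx = 4/5;  ∫_0^1 -4*x^3 dx = -1;  ∫_0^1 -11*x^2 dx = -11/3;
    ∫_0^1 6*x dx = 3;  ∫_0^1 9 dx = 9.
  Sum: 4/5 − 1 − 11/3 + 3 + 9 = 122/15.
  ∫_0^1 u'(x)^2 dx = ∫_0^1 (16*x^2 - 8*x + 1) dx. Term by term:
    ∫_0^1 16*x^2 dx = 16/3;  ∫_0^1 -8*x dx = -4;  ∫_0^1 1 dx = 1.
  Sum: 16/3 − 4 + 1 = 7/3.
Adding: ||u||_{H^1}^2 = 122/15 + 7/3 = 157/15.


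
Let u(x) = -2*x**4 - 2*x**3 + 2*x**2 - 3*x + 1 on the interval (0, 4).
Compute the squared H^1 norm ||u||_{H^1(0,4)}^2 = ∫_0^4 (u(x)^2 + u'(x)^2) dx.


||u||_{H^1}^2 = 122103848/315

The H^1 norm (squared) on an interval (0, L) is
  ||u||_{H^1}^2 = ∫_0^L u(x)^2 dx + ∫_0^L u'(x)^2 dx.
Compute u'(x) = -8*x**3 - 6*x**2 + 4*x - 3.
Then u(x)^2 = 4*x**8 + 8*x**7 - 4*x**6 + 4*x**5 + 12*x**4 - 16*x**3 + 13*x**2 - 6*x + 1 and u'(x)^2 = 64*x**6 + 96*x**5 - 28*x**4 + 52*x**2 - 24*x + 9.
Integrate each monomial from 0 to 4 using ∫_0^4 c·x^n dx = c·4^(n+1)/(n+1):
  ∫_0^4 u(x)^2 dx = ∫_0^4 (4*x^8 + 8*x^7 - 4*x^6 + 4*x^5 + 12*x^4 - 16*x^3 + 13*x^2 - 6*x + 1) dx. Term by term:
    ∫_0^4 4*x^8 dx = 1048576/9;  ∫_0^4 8*x^7 dx = 65536;  ∫_0^4 -4*x^6 dx = -65536/7;
    ∫_0^4 4*x^5 dx = 8192/3;  ∫_0^4 12*x^4 dx = 12288/5;  ∫_0^4 -16*x^3 dx = -1024;
    ∫_0^4 13*x^2 dx = 832/3;  ∫_0^4 -6*x dx = -48;  ∫_0^4 1 dx = 4.
  Sum: 1048576/9 + 65536 − 65536/7 + 8192/3 + 12288/5 − 1024 + 832/3 − 48 + 4 = 55780124/315.
  ∫_0^4 u'(x)^2 dx = ∫_0^4 (64*x^6 + 96*x^5 - 28*x^4 + 52*x^2 - 24*x + 9) dx. Term by term:
    ∫_0^4 64*x^6 dx = 1048576/7;  ∫_0^4 96*x^5 dx = 65536;  ∫_0^4 -28*x^4 dx = -28672/5;
    ∫_0^4 52*x^2 dx = 3328/3;  ∫_0^4 -24*x dx = -192;  ∫_0^4 9 dx = 36.
  Sum: 1048576/7 + 65536 − 28672/5 + 3328/3 − 192 + 36 = 22107908/105.
Adding: ||u||_{H^1}^2 = 55780124/315 + 22107908/105 = 122103848/315.
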